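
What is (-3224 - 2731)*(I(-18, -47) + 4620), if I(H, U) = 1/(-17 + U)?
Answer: -1760768445/64 ≈ -2.7512e+7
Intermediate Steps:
(-3224 - 2731)*(I(-18, -47) + 4620) = (-3224 - 2731)*(1/(-17 - 47) + 4620) = -5955*(1/(-64) + 4620) = -5955*(-1/64 + 4620) = -5955*295679/64 = -1760768445/64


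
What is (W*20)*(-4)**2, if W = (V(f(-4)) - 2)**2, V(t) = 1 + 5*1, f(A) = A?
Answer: 5120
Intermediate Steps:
V(t) = 6 (V(t) = 1 + 5 = 6)
W = 16 (W = (6 - 2)**2 = 4**2 = 16)
(W*20)*(-4)**2 = (16*20)*(-4)**2 = 320*16 = 5120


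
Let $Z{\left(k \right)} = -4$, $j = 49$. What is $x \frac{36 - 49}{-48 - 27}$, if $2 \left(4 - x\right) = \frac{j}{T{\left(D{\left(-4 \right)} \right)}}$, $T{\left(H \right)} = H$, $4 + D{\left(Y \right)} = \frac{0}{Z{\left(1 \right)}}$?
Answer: $\frac{351}{200} \approx 1.755$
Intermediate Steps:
$D{\left(Y \right)} = -4$ ($D{\left(Y \right)} = -4 + \frac{0}{-4} = -4 + 0 \left(- \frac{1}{4}\right) = -4 + 0 = -4$)
$x = \frac{81}{8}$ ($x = 4 - \frac{49 \frac{1}{-4}}{2} = 4 - \frac{49 \left(- \frac{1}{4}\right)}{2} = 4 - - \frac{49}{8} = 4 + \frac{49}{8} = \frac{81}{8} \approx 10.125$)
$x \frac{36 - 49}{-48 - 27} = \frac{81 \frac{36 - 49}{-48 - 27}}{8} = \frac{81 \left(- \frac{13}{-75}\right)}{8} = \frac{81 \left(\left(-13\right) \left(- \frac{1}{75}\right)\right)}{8} = \frac{81}{8} \cdot \frac{13}{75} = \frac{351}{200}$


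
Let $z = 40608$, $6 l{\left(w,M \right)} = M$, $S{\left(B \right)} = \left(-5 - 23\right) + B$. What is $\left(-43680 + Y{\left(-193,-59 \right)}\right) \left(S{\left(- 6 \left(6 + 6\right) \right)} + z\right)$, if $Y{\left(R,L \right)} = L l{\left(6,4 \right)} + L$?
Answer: $- \frac{5320118180}{3} \approx -1.7734 \cdot 10^{9}$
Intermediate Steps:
$S{\left(B \right)} = -28 + B$
$l{\left(w,M \right)} = \frac{M}{6}$
$Y{\left(R,L \right)} = \frac{5 L}{3}$ ($Y{\left(R,L \right)} = L \frac{1}{6} \cdot 4 + L = L \frac{2}{3} + L = \frac{2 L}{3} + L = \frac{5 L}{3}$)
$\left(-43680 + Y{\left(-193,-59 \right)}\right) \left(S{\left(- 6 \left(6 + 6\right) \right)} + z\right) = \left(-43680 + \frac{5}{3} \left(-59\right)\right) \left(\left(-28 - 6 \left(6 + 6\right)\right) + 40608\right) = \left(-43680 - \frac{295}{3}\right) \left(\left(-28 - 72\right) + 40608\right) = - \frac{131335 \left(\left(-28 - 72\right) + 40608\right)}{3} = - \frac{131335 \left(-100 + 40608\right)}{3} = \left(- \frac{131335}{3}\right) 40508 = - \frac{5320118180}{3}$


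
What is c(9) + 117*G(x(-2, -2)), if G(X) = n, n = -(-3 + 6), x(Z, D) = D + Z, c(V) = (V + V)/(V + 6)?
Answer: -1749/5 ≈ -349.80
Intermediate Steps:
c(V) = 2*V/(6 + V) (c(V) = (2*V)/(6 + V) = 2*V/(6 + V))
n = -3 (n = -1*3 = -3)
G(X) = -3
c(9) + 117*G(x(-2, -2)) = 2*9/(6 + 9) + 117*(-3) = 2*9/15 - 351 = 2*9*(1/15) - 351 = 6/5 - 351 = -1749/5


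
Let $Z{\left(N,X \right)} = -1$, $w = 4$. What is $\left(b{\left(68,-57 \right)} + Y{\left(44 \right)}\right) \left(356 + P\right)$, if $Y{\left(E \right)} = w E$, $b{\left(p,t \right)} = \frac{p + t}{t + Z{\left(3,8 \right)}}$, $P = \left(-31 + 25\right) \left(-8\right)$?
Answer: $\frac{2059794}{29} \approx 71027.0$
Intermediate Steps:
$P = 48$ ($P = \left(-6\right) \left(-8\right) = 48$)
$b{\left(p,t \right)} = \frac{p + t}{-1 + t}$ ($b{\left(p,t \right)} = \frac{p + t}{t - 1} = \frac{p + t}{-1 + t}$)
$Y{\left(E \right)} = 4 E$
$\left(b{\left(68,-57 \right)} + Y{\left(44 \right)}\right) \left(356 + P\right) = \left(\frac{68 - 57}{-1 - 57} + 4 \cdot 44\right) \left(356 + 48\right) = \left(\frac{1}{-58} \cdot 11 + 176\right) 404 = \left(\left(- \frac{1}{58}\right) 11 + 176\right) 404 = \left(- \frac{11}{58} + 176\right) 404 = \frac{10197}{58} \cdot 404 = \frac{2059794}{29}$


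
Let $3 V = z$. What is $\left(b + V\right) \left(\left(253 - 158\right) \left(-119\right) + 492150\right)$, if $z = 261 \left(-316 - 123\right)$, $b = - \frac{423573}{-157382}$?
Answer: $- \frac{2890103078184285}{157382} \approx -1.8364 \cdot 10^{10}$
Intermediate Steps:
$b = \frac{423573}{157382}$ ($b = \left(-423573\right) \left(- \frac{1}{157382}\right) = \frac{423573}{157382} \approx 2.6914$)
$z = -114579$ ($z = 261 \left(-439\right) = -114579$)
$V = -38193$ ($V = \frac{1}{3} \left(-114579\right) = -38193$)
$\left(b + V\right) \left(\left(253 - 158\right) \left(-119\right) + 492150\right) = \left(\frac{423573}{157382} - 38193\right) \left(\left(253 - 158\right) \left(-119\right) + 492150\right) = - \frac{6010467153 \left(95 \left(-119\right) + 492150\right)}{157382} = - \frac{6010467153 \left(-11305 + 492150\right)}{157382} = \left(- \frac{6010467153}{157382}\right) 480845 = - \frac{2890103078184285}{157382}$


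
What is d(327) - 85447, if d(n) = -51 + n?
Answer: -85171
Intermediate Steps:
d(327) - 85447 = (-51 + 327) - 85447 = 276 - 85447 = -85171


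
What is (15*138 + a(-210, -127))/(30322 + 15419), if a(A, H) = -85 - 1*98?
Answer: 629/15247 ≈ 0.041254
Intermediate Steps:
a(A, H) = -183 (a(A, H) = -85 - 98 = -183)
(15*138 + a(-210, -127))/(30322 + 15419) = (15*138 - 183)/(30322 + 15419) = (2070 - 183)/45741 = 1887*(1/45741) = 629/15247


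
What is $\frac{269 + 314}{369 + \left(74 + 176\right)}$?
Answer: $\frac{583}{619} \approx 0.94184$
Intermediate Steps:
$\frac{269 + 314}{369 + \left(74 + 176\right)} = \frac{583}{369 + 250} = \frac{583}{619}$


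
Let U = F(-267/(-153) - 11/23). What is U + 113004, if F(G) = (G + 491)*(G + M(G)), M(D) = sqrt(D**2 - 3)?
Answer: 156343540210/1375929 + 577429*I*sqrt(1919591)/1375929 ≈ 1.1363e+5 + 581.44*I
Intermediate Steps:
M(D) = sqrt(-3 + D**2)
F(G) = (491 + G)*(G + sqrt(-3 + G**2)) (F(G) = (G + 491)*(G + sqrt(-3 + G**2)) = (491 + G)*(G + sqrt(-3 + G**2)))
U = 858059494/1375929 + 577429*I*sqrt(1919591)/1375929 (U = (-267/(-153) - 11/23)**2 + 491*(-267/(-153) - 11/23) + 491*sqrt(-3 + (-267/(-153) - 11/23)**2) + (-267/(-153) - 11/23)*sqrt(-3 + (-267/(-153) - 11/23)**2) = (-267*(-1/153) - 11*1/23)**2 + 491*(-267*(-1/153) - 11*1/23) + 491*sqrt(-3 + (-267*(-1/153) - 11*1/23)**2) + (-267*(-1/153) - 11*1/23)*sqrt(-3 + (-267*(-1/153) - 11*1/23)**2) = (89/51 - 11/23)**2 + 491*(89/51 - 11/23) + 491*sqrt(-3 + (89/51 - 11/23)**2) + (89/51 - 11/23)*sqrt(-3 + (89/51 - 11/23)**2) = (1486/1173)**2 + 491*(1486/1173) + 491*sqrt(-3 + (1486/1173)**2) + 1486*sqrt(-3 + (1486/1173)**2)/1173 = 2208196/1375929 + 729626/1173 + 491*sqrt(-3 + 2208196/1375929) + 1486*sqrt(-3 + 2208196/1375929)/1173 = 2208196/1375929 + 729626/1173 + 491*sqrt(-1919591/1375929) + 1486*sqrt(-1919591/1375929)/1173 = 2208196/1375929 + 729626/1173 + 491*(I*sqrt(1919591)/1173) + 1486*(I*sqrt(1919591)/1173)/1173 = 2208196/1375929 + 729626/1173 + 491*I*sqrt(1919591)/1173 + 1486*I*sqrt(1919591)/1375929 = 858059494/1375929 + 577429*I*sqrt(1919591)/1375929 ≈ 623.62 + 581.44*I)
U + 113004 = (858059494/1375929 + 577429*I*sqrt(1919591)/1375929) + 113004 = 156343540210/1375929 + 577429*I*sqrt(1919591)/1375929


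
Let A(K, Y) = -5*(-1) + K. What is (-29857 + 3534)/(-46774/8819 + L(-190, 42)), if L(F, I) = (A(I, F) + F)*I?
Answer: 232142537/53013688 ≈ 4.3789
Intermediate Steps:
A(K, Y) = 5 + K
L(F, I) = I*(5 + F + I) (L(F, I) = ((5 + I) + F)*I = (5 + F + I)*I = I*(5 + F + I))
(-29857 + 3534)/(-46774/8819 + L(-190, 42)) = (-29857 + 3534)/(-46774/8819 + 42*(5 - 190 + 42)) = -26323/(-46774*1/8819 + 42*(-143)) = -26323/(-46774/8819 - 6006) = -26323/(-53013688/8819) = -26323*(-8819/53013688) = 232142537/53013688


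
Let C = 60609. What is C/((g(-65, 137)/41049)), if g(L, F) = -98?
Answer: -2487938841/98 ≈ -2.5387e+7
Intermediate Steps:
C/((g(-65, 137)/41049)) = 60609/((-98/41049)) = 60609/((-98*1/41049)) = 60609/(-98/41049) = 60609*(-41049/98) = -2487938841/98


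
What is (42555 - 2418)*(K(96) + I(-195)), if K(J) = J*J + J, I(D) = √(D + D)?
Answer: 373755744 + 40137*I*√390 ≈ 3.7376e+8 + 7.9264e+5*I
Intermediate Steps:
I(D) = √2*√D (I(D) = √(2*D) = √2*√D)
K(J) = J + J² (K(J) = J² + J = J + J²)
(42555 - 2418)*(K(96) + I(-195)) = (42555 - 2418)*(96*(1 + 96) + √2*√(-195)) = 40137*(96*97 + √2*(I*√195)) = 40137*(9312 + I*√390) = 373755744 + 40137*I*√390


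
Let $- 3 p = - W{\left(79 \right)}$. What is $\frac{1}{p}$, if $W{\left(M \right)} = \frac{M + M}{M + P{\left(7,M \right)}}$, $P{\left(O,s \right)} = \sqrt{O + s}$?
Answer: $\frac{3}{2} + \frac{3 \sqrt{86}}{158} \approx 1.6761$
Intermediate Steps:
$W{\left(M \right)} = \frac{2 M}{M + \sqrt{7 + M}}$ ($W{\left(M \right)} = \frac{M + M}{M + \sqrt{7 + M}} = \frac{2 M}{M + \sqrt{7 + M}}$)
$p = \frac{158}{3 \left(79 + \sqrt{86}\right)}$ ($p = - \frac{\left(-1\right) 2 \cdot 79 \frac{1}{79 + \sqrt{7 + 79}}}{3} = - \frac{\left(-1\right) 2 \cdot 79 \frac{1}{79 + \sqrt{86}}}{3} = - \frac{\left(-1\right) \frac{158}{79 + \sqrt{86}}}{3} = - \frac{\left(-158\right) \frac{1}{79 + \sqrt{86}}}{3} = \frac{158}{3 \left(79 + \sqrt{86}\right)} \approx 0.59663$)
$\frac{1}{p} = \frac{1}{\frac{12482}{18465} - \frac{158 \sqrt{86}}{18465}}$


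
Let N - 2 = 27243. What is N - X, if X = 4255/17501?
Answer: 12886770/473 ≈ 27245.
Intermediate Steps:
N = 27245 (N = 2 + 27243 = 27245)
X = 115/473 (X = 4255*(1/17501) = 115/473 ≈ 0.24313)
N - X = 27245 - 1*115/473 = 27245 - 115/473 = 12886770/473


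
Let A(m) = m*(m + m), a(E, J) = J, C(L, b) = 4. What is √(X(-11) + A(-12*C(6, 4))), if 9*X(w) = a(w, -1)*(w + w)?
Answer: √41494/3 ≈ 67.900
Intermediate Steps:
A(m) = 2*m² (A(m) = m*(2*m) = 2*m²)
X(w) = -2*w/9 (X(w) = (-(w + w))/9 = (-2*w)/9 = -2*w/9)
√(X(-11) + A(-12*C(6, 4))) = √(-2/9*(-11) + 2*(-12*4)²) = √(22/9 + 2*(-48)²) = √(22/9 + 2*2304) = √(22/9 + 4608) = √(41494/9) = √41494/3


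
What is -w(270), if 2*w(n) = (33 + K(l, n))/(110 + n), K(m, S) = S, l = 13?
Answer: -303/760 ≈ -0.39868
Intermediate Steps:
w(n) = (33 + n)/(2*(110 + n)) (w(n) = ((33 + n)/(110 + n))/2 = (33 + n)/(2*(110 + n)))
-w(270) = -(33 + 270)/(2*(110 + 270)) = -303/(2*380) = -1*303/760 = -303/760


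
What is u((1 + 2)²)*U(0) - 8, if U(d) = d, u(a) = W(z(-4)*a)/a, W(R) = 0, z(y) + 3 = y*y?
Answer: -8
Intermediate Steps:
z(y) = -3 + y² (z(y) = -3 + y*y = -3 + y²)
u(a) = 0 (u(a) = 0/a = 0)
u((1 + 2)²)*U(0) - 8 = 0*0 - 8 = 0 - 8 = -8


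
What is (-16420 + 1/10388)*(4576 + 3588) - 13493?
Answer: -348170368640/2597 ≈ -1.3407e+8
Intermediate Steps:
(-16420 + 1/10388)*(4576 + 3588) - 13493 = (-16420 + 1/10388)*8164 - 13493 = -170570959/10388*8164 - 13493 = -348135327319/2597 - 13493 = -348170368640/2597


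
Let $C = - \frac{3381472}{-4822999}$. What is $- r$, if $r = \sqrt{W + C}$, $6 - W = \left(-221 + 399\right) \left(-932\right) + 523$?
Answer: $- \frac{\sqrt{3846950042281405907}}{4822999} \approx -406.67$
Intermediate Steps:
$W = 165379$ ($W = 6 - \left(\left(-221 + 399\right) \left(-932\right) + 523\right) = 6 - \left(178 \left(-932\right) + 523\right) = 6 - \left(-165896 + 523\right) = 6 - -165373 = 6 + 165373 = 165379$)
$C = \frac{3381472}{4822999}$ ($C = \left(-3381472\right) \left(- \frac{1}{4822999}\right) = \frac{3381472}{4822999} \approx 0.70111$)
$r = \frac{\sqrt{3846950042281405907}}{4822999}$ ($r = \sqrt{165379 + \frac{3381472}{4822999}} = \sqrt{\frac{797626133093}{4822999}} = \frac{\sqrt{3846950042281405907}}{4822999} \approx 406.67$)
$- r = - \frac{\sqrt{3846950042281405907}}{4822999}$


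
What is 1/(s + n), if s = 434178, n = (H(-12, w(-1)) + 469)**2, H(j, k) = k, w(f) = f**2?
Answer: 1/655078 ≈ 1.5265e-6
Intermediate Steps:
n = 220900 (n = ((-1)**2 + 469)**2 = (1 + 469)**2 = 470**2 = 220900)
1/(s + n) = 1/(434178 + 220900) = 1/655078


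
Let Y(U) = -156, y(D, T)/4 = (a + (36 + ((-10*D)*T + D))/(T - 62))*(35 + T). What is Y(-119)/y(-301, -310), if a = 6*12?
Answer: 14508/264040975 ≈ 5.4946e-5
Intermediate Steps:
a = 72
y(D, T) = 4*(35 + T)*(72 + (36 + D - 10*D*T)/(-62 + T)) (y(D, T) = 4*((72 + (36 + ((-10*D)*T + D))/(T - 62))*(35 + T)) = 4*((72 + (36 + (-10*D*T + D))/(-62 + T))*(35 + T)) = 4*((72 + (36 + (D - 10*D*T))/(-62 + T))*(35 + T)) = 4*((72 + (36 + D - 10*D*T)/(-62 + T))*(35 + T)) = 4*((35 + T)*(72 + (36 + D - 10*D*T)/(-62 + T))) = 4*(35 + T)*(72 + (36 + D - 10*D*T)/(-62 + T)))
Y(-119)/y(-301, -310) = -156*(-62 - 310)/(4*(-154980 - 1908*(-310) + 35*(-301) + 72*(-310)² - 349*(-301)*(-310) - 10*(-301)*(-310)²)) = -156*(-93/(-154980 + 591480 - 10535 + 72*96100 - 32565190 - 10*(-301)*96100)) = -156*(-93/(-154980 + 591480 - 10535 + 6919200 - 32565190 + 289261000)) = -156/(4*(-1/372)*264040975) = -156/(-264040975/93) = -156*(-93/264040975) = 14508/264040975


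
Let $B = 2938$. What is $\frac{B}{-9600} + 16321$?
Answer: $\frac{78339331}{4800} \approx 16321.0$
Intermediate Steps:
$\frac{B}{-9600} + 16321 = \frac{2938}{-9600} + 16321 = 2938 \left(- \frac{1}{9600}\right) + 16321 = - \frac{1469}{4800} + 16321 = \frac{78339331}{4800}$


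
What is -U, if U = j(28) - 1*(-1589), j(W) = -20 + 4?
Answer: -1573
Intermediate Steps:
j(W) = -16
U = 1573 (U = -16 - 1*(-1589) = -16 + 1589 = 1573)
-U = -1*1573 = -1573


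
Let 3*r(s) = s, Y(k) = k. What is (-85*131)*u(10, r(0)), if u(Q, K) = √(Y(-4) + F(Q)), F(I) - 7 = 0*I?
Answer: -11135*√3 ≈ -19286.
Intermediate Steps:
r(s) = s/3
F(I) = 7 (F(I) = 7 + 0*I = 7 + 0 = 7)
u(Q, K) = √3 (u(Q, K) = √(-4 + 7) = √3)
(-85*131)*u(10, r(0)) = (-85*131)*√3 = -11135*√3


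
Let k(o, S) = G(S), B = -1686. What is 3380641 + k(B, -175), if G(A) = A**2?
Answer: 3411266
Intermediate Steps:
k(o, S) = S**2
3380641 + k(B, -175) = 3380641 + (-175)**2 = 3380641 + 30625 = 3411266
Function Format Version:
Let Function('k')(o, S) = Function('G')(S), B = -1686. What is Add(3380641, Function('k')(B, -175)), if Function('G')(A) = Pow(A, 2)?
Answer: 3411266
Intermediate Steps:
Function('k')(o, S) = Pow(S, 2)
Add(3380641, Function('k')(B, -175)) = Add(3380641, Pow(-175, 2)) = Add(3380641, 30625) = 3411266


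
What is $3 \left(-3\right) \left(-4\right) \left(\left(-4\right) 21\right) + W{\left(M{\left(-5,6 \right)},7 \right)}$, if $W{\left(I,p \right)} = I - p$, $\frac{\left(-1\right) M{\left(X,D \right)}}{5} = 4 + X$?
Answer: $-3026$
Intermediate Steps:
$M{\left(X,D \right)} = -20 - 5 X$ ($M{\left(X,D \right)} = - 5 \left(4 + X\right) = -20 - 5 X$)
$3 \left(-3\right) \left(-4\right) \left(\left(-4\right) 21\right) + W{\left(M{\left(-5,6 \right)},7 \right)} = 3 \left(-3\right) \left(-4\right) \left(\left(-4\right) 21\right) - 2 = \left(-9\right) \left(-4\right) \left(-84\right) + \left(\left(-20 + 25\right) - 7\right) = 36 \left(-84\right) + \left(5 - 7\right) = -3024 - 2 = -3026$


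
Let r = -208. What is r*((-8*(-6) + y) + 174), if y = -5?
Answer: -45136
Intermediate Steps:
r*((-8*(-6) + y) + 174) = -208*((-8*(-6) - 5) + 174) = -208*((48 - 5) + 174) = -208*(43 + 174) = -208*217 = -45136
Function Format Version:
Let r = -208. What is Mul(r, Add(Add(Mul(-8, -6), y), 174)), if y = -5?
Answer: -45136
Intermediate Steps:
Mul(r, Add(Add(Mul(-8, -6), y), 174)) = Mul(-208, Add(Add(Mul(-8, -6), -5), 174)) = Mul(-208, Add(Add(48, -5), 174)) = Mul(-208, Add(43, 174)) = Mul(-208, 217) = -45136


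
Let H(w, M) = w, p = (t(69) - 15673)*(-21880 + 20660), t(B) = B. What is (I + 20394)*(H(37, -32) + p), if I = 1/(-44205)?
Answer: 5720699968520391/14735 ≈ 3.8824e+11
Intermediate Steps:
I = -1/44205 ≈ -2.2622e-5
p = 19036880 (p = (69 - 15673)*(-21880 + 20660) = -15604*(-1220) = 19036880)
(I + 20394)*(H(37, -32) + p) = (-1/44205 + 20394)*(37 + 19036880) = (901516769/44205)*19036917 = 5720699968520391/14735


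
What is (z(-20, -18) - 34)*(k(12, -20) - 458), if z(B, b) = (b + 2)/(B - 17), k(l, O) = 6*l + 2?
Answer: 476928/37 ≈ 12890.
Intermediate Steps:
k(l, O) = 2 + 6*l
z(B, b) = (2 + b)/(-17 + B)
(z(-20, -18) - 34)*(k(12, -20) - 458) = ((2 - 18)/(-17 - 20) - 34)*((2 + 6*12) - 458) = (-16/(-37) - 34)*((2 + 72) - 458) = (-1/37*(-16) - 34)*(74 - 458) = (16/37 - 34)*(-384) = -1242/37*(-384) = 476928/37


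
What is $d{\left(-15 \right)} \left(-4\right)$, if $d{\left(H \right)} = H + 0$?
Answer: $60$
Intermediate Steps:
$d{\left(H \right)} = H$
$d{\left(-15 \right)} \left(-4\right) = \left(-15\right) \left(-4\right) = 60$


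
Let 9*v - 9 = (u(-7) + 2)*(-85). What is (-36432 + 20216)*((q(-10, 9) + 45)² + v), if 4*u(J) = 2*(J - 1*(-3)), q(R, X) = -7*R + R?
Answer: -178797616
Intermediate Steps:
q(R, X) = -6*R
u(J) = 3/2 + J/2 (u(J) = (2*(J - 1*(-3)))/4 = (2*(J + 3))/4 = (2*(3 + J))/4 = (6 + 2*J)/4 = 3/2 + J/2)
v = 1 (v = 1 + (((3/2 + (½)*(-7)) + 2)*(-85))/9 = 1 + (((3/2 - 7/2) + 2)*(-85))/9 = 1 + ((-2 + 2)*(-85))/9 = 1 + (0*(-85))/9 = 1 + (⅑)*0 = 1 + 0 = 1)
(-36432 + 20216)*((q(-10, 9) + 45)² + v) = (-36432 + 20216)*((-6*(-10) + 45)² + 1) = -16216*((60 + 45)² + 1) = -16216*(105² + 1) = -16216*(11025 + 1) = -16216*11026 = -178797616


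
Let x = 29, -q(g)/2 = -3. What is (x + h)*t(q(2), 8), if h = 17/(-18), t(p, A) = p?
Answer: 505/3 ≈ 168.33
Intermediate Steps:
q(g) = 6 (q(g) = -2*(-3) = 6)
h = -17/18 (h = 17*(-1/18) = -17/18 ≈ -0.94444)
(x + h)*t(q(2), 8) = (29 - 17/18)*6 = (505/18)*6 = 505/3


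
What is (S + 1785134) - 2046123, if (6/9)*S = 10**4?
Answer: -245989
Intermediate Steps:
S = 15000 (S = (3/2)*10**4 = (3/2)*10000 = 15000)
(S + 1785134) - 2046123 = (15000 + 1785134) - 2046123 = 1800134 - 2046123 = -245989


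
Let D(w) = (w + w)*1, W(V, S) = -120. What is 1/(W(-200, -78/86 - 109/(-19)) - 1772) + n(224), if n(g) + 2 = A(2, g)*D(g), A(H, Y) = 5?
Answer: 4234295/1892 ≈ 2238.0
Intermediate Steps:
D(w) = 2*w (D(w) = (2*w)*1 = 2*w)
n(g) = -2 + 10*g (n(g) = -2 + 5*(2*g) = -2 + 10*g)
1/(W(-200, -78/86 - 109/(-19)) - 1772) + n(224) = 1/(-120 - 1772) + (-2 + 10*224) = 1/(-1892) + (-2 + 2240) = -1/1892 + 2238 = 4234295/1892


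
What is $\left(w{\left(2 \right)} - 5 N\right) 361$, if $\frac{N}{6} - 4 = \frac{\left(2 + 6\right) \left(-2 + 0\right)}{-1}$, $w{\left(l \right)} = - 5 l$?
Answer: $-220210$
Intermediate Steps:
$N = 120$ ($N = 24 + 6 \frac{\left(2 + 6\right) \left(-2 + 0\right)}{-1} = 24 + 6 \cdot 8 \left(-2\right) \left(-1\right) = 24 + 6 \left(\left(-16\right) \left(-1\right)\right) = 24 + 6 \cdot 16 = 24 + 96 = 120$)
$\left(w{\left(2 \right)} - 5 N\right) 361 = \left(\left(-5\right) 2 - 600\right) 361 = \left(-10 - 600\right) 361 = \left(-610\right) 361 = -220210$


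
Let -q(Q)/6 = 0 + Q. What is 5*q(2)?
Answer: -60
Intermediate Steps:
q(Q) = -6*Q (q(Q) = -6*(0 + Q) = -6*Q)
5*q(2) = 5*(-6*2) = 5*(-12) = -60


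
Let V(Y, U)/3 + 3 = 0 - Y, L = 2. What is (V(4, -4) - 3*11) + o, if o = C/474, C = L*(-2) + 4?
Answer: -54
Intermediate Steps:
V(Y, U) = -9 - 3*Y (V(Y, U) = -9 + 3*(0 - Y) = -9 + 3*(-Y) = -9 - 3*Y)
C = 0 (C = 2*(-2) + 4 = -4 + 4 = 0)
o = 0 (o = 0/474 = 0*(1/474) = 0)
(V(4, -4) - 3*11) + o = ((-9 - 3*4) - 3*11) + 0 = ((-9 - 12) - 33) + 0 = (-21 - 33) + 0 = -54 + 0 = -54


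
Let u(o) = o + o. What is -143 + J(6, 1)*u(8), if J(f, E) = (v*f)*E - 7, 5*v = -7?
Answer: -1947/5 ≈ -389.40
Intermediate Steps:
v = -7/5 (v = (⅕)*(-7) = -7/5 ≈ -1.4000)
J(f, E) = -7 - 7*E*f/5 (J(f, E) = (-7*f/5)*E - 7 = -7*E*f/5 - 7 = -7 - 7*E*f/5)
u(o) = 2*o
-143 + J(6, 1)*u(8) = -143 + (-7 - 7/5*1*6)*(2*8) = -143 + (-7 - 42/5)*16 = -143 - 77/5*16 = -143 - 1232/5 = -1947/5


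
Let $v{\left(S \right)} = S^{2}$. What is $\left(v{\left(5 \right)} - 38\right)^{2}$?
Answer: $169$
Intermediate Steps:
$\left(v{\left(5 \right)} - 38\right)^{2} = \left(5^{2} - 38\right)^{2} = \left(25 - 38\right)^{2} = \left(-13\right)^{2} = 169$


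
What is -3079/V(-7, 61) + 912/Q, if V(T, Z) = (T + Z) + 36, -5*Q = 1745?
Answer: -1156651/31410 ≈ -36.824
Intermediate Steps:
Q = -349 (Q = -⅕*1745 = -349)
V(T, Z) = 36 + T + Z
-3079/V(-7, 61) + 912/Q = -3079/(36 - 7 + 61) + 912/(-349) = -3079/90 + 912*(-1/349) = -3079*1/90 - 912/349 = -3079/90 - 912/349 = -1156651/31410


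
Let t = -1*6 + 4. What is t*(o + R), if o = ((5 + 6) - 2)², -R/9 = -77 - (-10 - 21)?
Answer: -990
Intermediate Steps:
R = 414 (R = -9*(-77 - (-10 - 21)) = -9*(-77 - 1*(-31)) = -9*(-77 + 31) = -9*(-46) = 414)
o = 81 (o = (11 - 2)² = 9² = 81)
t = -2 (t = -6 + 4 = -2)
t*(o + R) = -2*(81 + 414) = -2*495 = -990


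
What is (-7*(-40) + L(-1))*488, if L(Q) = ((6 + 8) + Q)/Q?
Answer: 130296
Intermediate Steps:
L(Q) = (14 + Q)/Q
(-7*(-40) + L(-1))*488 = (-7*(-40) + (14 - 1)/(-1))*488 = (280 - 1*13)*488 = (280 - 13)*488 = 267*488 = 130296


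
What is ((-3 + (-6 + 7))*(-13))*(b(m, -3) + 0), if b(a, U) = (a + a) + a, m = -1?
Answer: -78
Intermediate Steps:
b(a, U) = 3*a (b(a, U) = 2*a + a = 3*a)
((-3 + (-6 + 7))*(-13))*(b(m, -3) + 0) = ((-3 + (-6 + 7))*(-13))*(3*(-1) + 0) = ((-3 + 1)*(-13))*(-3 + 0) = -2*(-13)*(-3) = 26*(-3) = -78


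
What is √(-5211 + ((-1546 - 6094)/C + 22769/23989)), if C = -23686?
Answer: 5*I*√16819876916627787002/284101727 ≈ 72.178*I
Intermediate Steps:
√(-5211 + ((-1546 - 6094)/C + 22769/23989)) = √(-5211 + ((-1546 - 6094)/(-23686) + 22769/23989)) = √(-5211 + (-7640*(-1/23686) + 22769*(1/23989))) = √(-5211 + (3820/11843 + 22769/23989)) = √(-5211 + 361291247/284101727) = √(-1480092808150/284101727) = 5*I*√16819876916627787002/284101727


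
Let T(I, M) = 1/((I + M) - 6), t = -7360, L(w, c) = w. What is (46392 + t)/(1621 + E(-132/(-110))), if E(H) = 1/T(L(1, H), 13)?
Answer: 39032/1629 ≈ 23.961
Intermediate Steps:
T(I, M) = 1/(-6 + I + M)
E(H) = 8 (E(H) = 1/(1/(-6 + 1 + 13)) = 1/(1/8) = 1/(⅛) = 8)
(46392 + t)/(1621 + E(-132/(-110))) = (46392 - 7360)/(1621 + 8) = 39032/1629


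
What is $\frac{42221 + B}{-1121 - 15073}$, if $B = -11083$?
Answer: $- \frac{15569}{8097} \approx -1.9228$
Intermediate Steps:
$\frac{42221 + B}{-1121 - 15073} = \frac{42221 - 11083}{-1121 - 15073} = \frac{31138}{-16194} = 31138 \left(- \frac{1}{16194}\right) = - \frac{15569}{8097}$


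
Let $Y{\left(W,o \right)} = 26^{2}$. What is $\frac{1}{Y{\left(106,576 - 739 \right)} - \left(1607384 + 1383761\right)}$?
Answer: $- \frac{1}{2990469} \approx -3.344 \cdot 10^{-7}$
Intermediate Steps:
$Y{\left(W,o \right)} = 676$
$\frac{1}{Y{\left(106,576 - 739 \right)} - \left(1607384 + 1383761\right)} = \frac{1}{676 - \left(1607384 + 1383761\right)} = \frac{1}{676 - 2991145} = \frac{1}{-2990469} = - \frac{1}{2990469}$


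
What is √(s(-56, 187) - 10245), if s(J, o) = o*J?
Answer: I*√20717 ≈ 143.93*I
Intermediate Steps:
s(J, o) = J*o
√(s(-56, 187) - 10245) = √(-56*187 - 10245) = √(-10472 - 10245) = √(-20717) = I*√20717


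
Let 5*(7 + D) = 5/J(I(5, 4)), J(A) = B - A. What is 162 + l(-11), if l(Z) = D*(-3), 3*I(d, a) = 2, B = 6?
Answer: 2919/16 ≈ 182.44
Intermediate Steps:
I(d, a) = 2/3 (I(d, a) = (1/3)*2 = 2/3)
J(A) = 6 - A
D = -109/16 (D = -7 + (5/(6 - 1*2/3))/5 = -7 + (5/(6 - 2/3))/5 = -7 + (5/(16/3))/5 = -7 + (5*(3/16))/5 = -7 + (1/5)*(15/16) = -7 + 3/16 = -109/16 ≈ -6.8125)
l(Z) = 327/16 (l(Z) = -109/16*(-3) = 327/16)
162 + l(-11) = 162 + 327/16 = 2919/16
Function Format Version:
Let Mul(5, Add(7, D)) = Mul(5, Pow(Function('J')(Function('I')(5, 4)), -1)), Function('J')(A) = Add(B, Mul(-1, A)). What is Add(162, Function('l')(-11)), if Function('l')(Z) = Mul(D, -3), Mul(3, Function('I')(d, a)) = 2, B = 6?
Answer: Rational(2919, 16) ≈ 182.44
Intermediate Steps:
Function('I')(d, a) = Rational(2, 3) (Function('I')(d, a) = Mul(Rational(1, 3), 2) = Rational(2, 3))
Function('J')(A) = Add(6, Mul(-1, A))
D = Rational(-109, 16) (D = Add(-7, Mul(Rational(1, 5), Mul(5, Pow(Add(6, Mul(-1, Rational(2, 3))), -1)))) = Add(-7, Mul(Rational(1, 5), Mul(5, Pow(Add(6, Rational(-2, 3)), -1)))) = Add(-7, Mul(Rational(1, 5), Mul(5, Pow(Rational(16, 3), -1)))) = Add(-7, Mul(Rational(1, 5), Mul(5, Rational(3, 16)))) = Add(-7, Mul(Rational(1, 5), Rational(15, 16))) = Add(-7, Rational(3, 16)) = Rational(-109, 16) ≈ -6.8125)
Function('l')(Z) = Rational(327, 16) (Function('l')(Z) = Mul(Rational(-109, 16), -3) = Rational(327, 16))
Add(162, Function('l')(-11)) = Add(162, Rational(327, 16)) = Rational(2919, 16)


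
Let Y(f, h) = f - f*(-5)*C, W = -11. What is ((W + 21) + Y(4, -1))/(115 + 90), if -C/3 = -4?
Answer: 254/205 ≈ 1.2390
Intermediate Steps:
C = 12 (C = -3*(-4) = 12)
Y(f, h) = 61*f (Y(f, h) = f - f*(-5)*12 = f - (-5*f)*12 = f - (-60)*f = f + 60*f = 61*f)
((W + 21) + Y(4, -1))/(115 + 90) = ((-11 + 21) + 61*4)/(115 + 90) = (10 + 244)/205 = 254*(1/205) = 254/205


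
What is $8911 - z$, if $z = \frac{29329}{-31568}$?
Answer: $\frac{281331777}{31568} \approx 8911.9$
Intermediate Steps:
$z = - \frac{29329}{31568}$ ($z = 29329 \left(- \frac{1}{31568}\right) = - \frac{29329}{31568} \approx -0.92907$)
$8911 - z = 8911 - - \frac{29329}{31568} = 8911 + \frac{29329}{31568} = \frac{281331777}{31568}$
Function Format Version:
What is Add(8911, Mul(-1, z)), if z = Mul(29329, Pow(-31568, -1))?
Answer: Rational(281331777, 31568) ≈ 8911.9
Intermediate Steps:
z = Rational(-29329, 31568) (z = Mul(29329, Rational(-1, 31568)) = Rational(-29329, 31568) ≈ -0.92907)
Add(8911, Mul(-1, z)) = Add(8911, Mul(-1, Rational(-29329, 31568))) = Add(8911, Rational(29329, 31568)) = Rational(281331777, 31568)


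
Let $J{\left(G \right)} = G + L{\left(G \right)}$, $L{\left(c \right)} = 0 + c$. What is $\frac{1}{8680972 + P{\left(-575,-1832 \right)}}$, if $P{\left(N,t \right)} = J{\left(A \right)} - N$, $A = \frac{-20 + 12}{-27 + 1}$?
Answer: $\frac{13}{112860119} \approx 1.1519 \cdot 10^{-7}$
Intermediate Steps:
$L{\left(c \right)} = c$
$A = \frac{4}{13}$ ($A = - \frac{8}{-26} = \left(-8\right) \left(- \frac{1}{26}\right) = \frac{4}{13} \approx 0.30769$)
$J{\left(G \right)} = 2 G$ ($J{\left(G \right)} = G + G = 2 G$)
$P{\left(N,t \right)} = \frac{8}{13} - N$ ($P{\left(N,t \right)} = 2 \cdot \frac{4}{13} - N = \frac{8}{13} - N$)
$\frac{1}{8680972 + P{\left(-575,-1832 \right)}} = \frac{1}{8680972 + \left(\frac{8}{13} - -575\right)} = \frac{1}{8680972 + \left(\frac{8}{13} + 575\right)} = \frac{1}{8680972 + \frac{7483}{13}} = \frac{1}{\frac{112860119}{13}} = \frac{13}{112860119}$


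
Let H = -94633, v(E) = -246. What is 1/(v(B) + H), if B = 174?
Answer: -1/94879 ≈ -1.0540e-5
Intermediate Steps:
1/(v(B) + H) = 1/(-246 - 94633) = 1/(-94879) = -1/94879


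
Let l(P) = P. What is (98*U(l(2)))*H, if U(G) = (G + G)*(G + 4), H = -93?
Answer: -218736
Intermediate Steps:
U(G) = 2*G*(4 + G) (U(G) = (2*G)*(4 + G) = 2*G*(4 + G))
(98*U(l(2)))*H = (98*(2*2*(4 + 2)))*(-93) = (98*(2*2*6))*(-93) = (98*24)*(-93) = 2352*(-93) = -218736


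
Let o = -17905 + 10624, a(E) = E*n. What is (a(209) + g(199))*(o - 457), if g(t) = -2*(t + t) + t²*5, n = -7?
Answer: -1514682548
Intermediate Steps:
a(E) = -7*E (a(E) = E*(-7) = -7*E)
g(t) = -4*t + 5*t²
o = -7281
(a(209) + g(199))*(o - 457) = (-7*209 + 199*(-4 + 5*199))*(-7281 - 457) = (-1463 + 199*(-4 + 995))*(-7738) = (-1463 + 199*991)*(-7738) = (-1463 + 197209)*(-7738) = 195746*(-7738) = -1514682548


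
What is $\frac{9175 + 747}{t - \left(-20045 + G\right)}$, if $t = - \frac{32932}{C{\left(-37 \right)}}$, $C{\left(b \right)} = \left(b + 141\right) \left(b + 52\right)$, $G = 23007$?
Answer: $- \frac{3869580}{1163413} \approx -3.3261$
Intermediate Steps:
$C{\left(b \right)} = \left(52 + b\right) \left(141 + b\right)$ ($C{\left(b \right)} = \left(141 + b\right) \left(52 + b\right) = \left(52 + b\right) \left(141 + b\right)$)
$t = - \frac{8233}{390}$ ($t = - \frac{32932}{7332 + \left(-37\right)^{2} + 193 \left(-37\right)} = - \frac{32932}{7332 + 1369 - 7141} = - \frac{32932}{1560} = \left(-32932\right) \frac{1}{1560} = - \frac{8233}{390} \approx -21.11$)
$\frac{9175 + 747}{t - \left(-20045 + G\right)} = \frac{9175 + 747}{- \frac{8233}{390} + \left(20045 - 23007\right)} = \frac{9922}{- \frac{8233}{390} + \left(20045 - 23007\right)} = \frac{9922}{- \frac{8233}{390} - 2962} = \frac{9922}{- \frac{1163413}{390}} = 9922 \left(- \frac{390}{1163413}\right) = - \frac{3869580}{1163413}$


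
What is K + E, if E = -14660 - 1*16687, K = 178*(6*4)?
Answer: -27075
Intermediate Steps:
K = 4272 (K = 178*24 = 4272)
E = -31347 (E = -14660 - 16687 = -31347)
K + E = 4272 - 31347 = -27075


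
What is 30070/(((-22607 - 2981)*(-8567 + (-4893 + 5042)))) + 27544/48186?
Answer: 494535050293/864937832652 ≈ 0.57176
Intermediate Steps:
30070/(((-22607 - 2981)*(-8567 + (-4893 + 5042)))) + 27544/48186 = 30070/((-25588*(-8567 + 149))) + 27544*(1/48186) = 30070/((-25588*(-8418))) + 13772/24093 = 30070/215399784 + 13772/24093 = 30070*(1/215399784) + 13772/24093 = 15035/107699892 + 13772/24093 = 494535050293/864937832652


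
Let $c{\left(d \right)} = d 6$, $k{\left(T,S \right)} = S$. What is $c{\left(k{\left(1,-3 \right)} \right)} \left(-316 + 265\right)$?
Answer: $918$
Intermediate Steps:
$c{\left(d \right)} = 6 d$
$c{\left(k{\left(1,-3 \right)} \right)} \left(-316 + 265\right) = 6 \left(-3\right) \left(-316 + 265\right) = \left(-18\right) \left(-51\right) = 918$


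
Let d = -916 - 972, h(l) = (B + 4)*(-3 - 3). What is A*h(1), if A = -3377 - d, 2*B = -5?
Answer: 13401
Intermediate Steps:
B = -5/2 (B = (½)*(-5) = -5/2 ≈ -2.5000)
h(l) = -9 (h(l) = (-5/2 + 4)*(-3 - 3) = (3/2)*(-6) = -9)
d = -1888
A = -1489 (A = -3377 - 1*(-1888) = -3377 + 1888 = -1489)
A*h(1) = -1489*(-9) = 13401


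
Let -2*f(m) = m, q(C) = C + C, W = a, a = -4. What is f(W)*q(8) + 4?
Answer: 36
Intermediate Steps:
W = -4
q(C) = 2*C
f(m) = -m/2
f(W)*q(8) + 4 = (-½*(-4))*(2*8) + 4 = 2*16 + 4 = 32 + 4 = 36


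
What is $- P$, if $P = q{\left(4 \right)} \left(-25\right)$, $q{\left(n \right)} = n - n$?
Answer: $0$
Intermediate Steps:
$q{\left(n \right)} = 0$
$P = 0$ ($P = 0 \left(-25\right) = 0$)
$- P = \left(-1\right) 0 = 0$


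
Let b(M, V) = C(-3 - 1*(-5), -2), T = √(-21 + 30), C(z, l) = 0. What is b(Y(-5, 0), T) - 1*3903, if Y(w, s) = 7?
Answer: -3903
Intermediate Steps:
T = 3 (T = √9 = 3)
b(M, V) = 0
b(Y(-5, 0), T) - 1*3903 = 0 - 1*3903 = 0 - 3903 = -3903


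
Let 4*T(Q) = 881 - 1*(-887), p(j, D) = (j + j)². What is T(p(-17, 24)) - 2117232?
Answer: -2116790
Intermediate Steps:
p(j, D) = 4*j² (p(j, D) = (2*j)² = 4*j²)
T(Q) = 442 (T(Q) = (881 - 1*(-887))/4 = (881 + 887)/4 = (¼)*1768 = 442)
T(p(-17, 24)) - 2117232 = 442 - 2117232 = -2116790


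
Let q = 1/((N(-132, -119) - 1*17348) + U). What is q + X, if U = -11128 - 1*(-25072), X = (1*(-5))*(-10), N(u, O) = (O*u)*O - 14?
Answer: 93633499/1872670 ≈ 50.000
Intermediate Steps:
N(u, O) = -14 + u*O**2 (N(u, O) = u*O**2 - 14 = -14 + u*O**2)
X = 50 (X = -5*(-10) = 50)
U = 13944 (U = -11128 + 25072 = 13944)
q = -1/1872670 (q = 1/(((-14 - 132*(-119)**2) - 1*17348) + 13944) = 1/(((-14 - 132*14161) - 17348) + 13944) = 1/(((-14 - 1869252) - 17348) + 13944) = 1/((-1869266 - 17348) + 13944) = 1/(-1886614 + 13944) = 1/(-1872670) = -1/1872670 ≈ -5.3400e-7)
q + X = -1/1872670 + 50 = 93633499/1872670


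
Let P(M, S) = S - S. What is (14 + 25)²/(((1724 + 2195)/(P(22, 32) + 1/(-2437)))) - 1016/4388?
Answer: -2427521699/10477011491 ≈ -0.23170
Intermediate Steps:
P(M, S) = 0
(14 + 25)²/(((1724 + 2195)/(P(22, 32) + 1/(-2437)))) - 1016/4388 = (14 + 25)²/(((1724 + 2195)/(0 + 1/(-2437)))) - 1016/4388 = 39²/((3919/(0 - 1/2437))) - 1016*1/4388 = 1521/((3919/(-1/2437))) - 254/1097 = 1521/((3919*(-2437))) - 254/1097 = 1521/(-9550603) - 254/1097 = 1521*(-1/9550603) - 254/1097 = -1521/9550603 - 254/1097 = -2427521699/10477011491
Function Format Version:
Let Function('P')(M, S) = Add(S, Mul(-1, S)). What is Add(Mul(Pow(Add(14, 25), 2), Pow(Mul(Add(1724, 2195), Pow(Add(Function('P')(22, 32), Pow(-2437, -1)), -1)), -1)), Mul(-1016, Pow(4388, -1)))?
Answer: Rational(-2427521699, 10477011491) ≈ -0.23170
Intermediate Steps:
Function('P')(M, S) = 0
Add(Mul(Pow(Add(14, 25), 2), Pow(Mul(Add(1724, 2195), Pow(Add(Function('P')(22, 32), Pow(-2437, -1)), -1)), -1)), Mul(-1016, Pow(4388, -1))) = Add(Mul(Pow(Add(14, 25), 2), Pow(Mul(Add(1724, 2195), Pow(Add(0, Pow(-2437, -1)), -1)), -1)), Mul(-1016, Pow(4388, -1))) = Add(Mul(Pow(39, 2), Pow(Mul(3919, Pow(Add(0, Rational(-1, 2437)), -1)), -1)), Mul(-1016, Rational(1, 4388))) = Add(Mul(1521, Pow(Mul(3919, Pow(Rational(-1, 2437), -1)), -1)), Rational(-254, 1097)) = Add(Mul(1521, Pow(Mul(3919, -2437), -1)), Rational(-254, 1097)) = Add(Mul(1521, Pow(-9550603, -1)), Rational(-254, 1097)) = Add(Mul(1521, Rational(-1, 9550603)), Rational(-254, 1097)) = Add(Rational(-1521, 9550603), Rational(-254, 1097)) = Rational(-2427521699, 10477011491)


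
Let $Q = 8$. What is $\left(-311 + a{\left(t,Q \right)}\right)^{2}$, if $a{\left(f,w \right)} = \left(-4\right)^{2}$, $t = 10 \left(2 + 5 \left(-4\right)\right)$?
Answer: $87025$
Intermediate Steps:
$t = -180$ ($t = 10 \left(2 - 20\right) = 10 \left(-18\right) = -180$)
$a{\left(f,w \right)} = 16$
$\left(-311 + a{\left(t,Q \right)}\right)^{2} = \left(-311 + 16\right)^{2} = \left(-295\right)^{2} = 87025$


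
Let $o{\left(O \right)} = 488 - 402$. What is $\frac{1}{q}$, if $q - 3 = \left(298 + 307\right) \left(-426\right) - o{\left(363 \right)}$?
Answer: $- \frac{1}{257813} \approx -3.8788 \cdot 10^{-6}$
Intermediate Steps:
$o{\left(O \right)} = 86$
$q = -257813$ ($q = 3 + \left(\left(298 + 307\right) \left(-426\right) - 86\right) = 3 + \left(605 \left(-426\right) - 86\right) = 3 - 257816 = -257813$)
$\frac{1}{q} = \frac{1}{-257813} = - \frac{1}{257813}$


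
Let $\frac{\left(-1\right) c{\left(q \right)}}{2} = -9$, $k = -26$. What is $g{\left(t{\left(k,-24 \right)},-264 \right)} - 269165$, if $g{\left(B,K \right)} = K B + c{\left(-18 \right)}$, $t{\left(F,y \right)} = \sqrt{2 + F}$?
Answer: $-269147 - 528 i \sqrt{6} \approx -2.6915 \cdot 10^{5} - 1293.3 i$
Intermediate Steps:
$c{\left(q \right)} = 18$ ($c{\left(q \right)} = \left(-2\right) \left(-9\right) = 18$)
$g{\left(B,K \right)} = 18 + B K$ ($g{\left(B,K \right)} = K B + 18 = B K + 18 = 18 + B K$)
$g{\left(t{\left(k,-24 \right)},-264 \right)} - 269165 = \left(18 + \sqrt{2 - 26} \left(-264\right)\right) - 269165 = \left(18 + \sqrt{-24} \left(-264\right)\right) - 269165 = \left(18 + 2 i \sqrt{6} \left(-264\right)\right) - 269165 = \left(18 - 528 i \sqrt{6}\right) - 269165 = -269147 - 528 i \sqrt{6}$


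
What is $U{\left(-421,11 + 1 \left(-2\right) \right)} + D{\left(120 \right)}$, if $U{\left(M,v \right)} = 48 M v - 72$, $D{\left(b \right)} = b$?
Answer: $-181824$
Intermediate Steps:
$U{\left(M,v \right)} = -72 + 48 M v$ ($U{\left(M,v \right)} = 48 M v - 72 = -72 + 48 M v$)
$U{\left(-421,11 + 1 \left(-2\right) \right)} + D{\left(120 \right)} = \left(-72 + 48 \left(-421\right) \left(11 + 1 \left(-2\right)\right)\right) + 120 = \left(-72 + 48 \left(-421\right) \left(11 - 2\right)\right) + 120 = \left(-72 + 48 \left(-421\right) 9\right) + 120 = \left(-72 - 181872\right) + 120 = -181944 + 120 = -181824$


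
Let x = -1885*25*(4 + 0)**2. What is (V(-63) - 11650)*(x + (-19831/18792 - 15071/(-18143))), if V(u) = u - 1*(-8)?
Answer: 3009019468220149705/340943256 ≈ 8.8256e+9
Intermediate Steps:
x = -754000 (x = -1885*(4*5)**2 = -1885*20**2 = -1885*400 = -754000)
V(u) = 8 + u (V(u) = u + 8 = 8 + u)
(V(-63) - 11650)*(x + (-19831/18792 - 15071/(-18143))) = ((8 - 63) - 11650)*(-754000 + (-19831/18792 - 15071/(-18143))) = (-55 - 11650)*(-754000 + (-19831*1/18792 - 15071*(-1/18143))) = -11705*(-754000 + (-19831/18792 + 15071/18143)) = -11705*(-754000 - 76579601/340943256) = -11705*(-257071291603601/340943256) = 3009019468220149705/340943256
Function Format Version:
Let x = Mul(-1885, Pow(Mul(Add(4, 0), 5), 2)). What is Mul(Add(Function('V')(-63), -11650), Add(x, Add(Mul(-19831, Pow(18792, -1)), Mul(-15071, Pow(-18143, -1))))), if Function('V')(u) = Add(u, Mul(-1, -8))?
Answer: Rational(3009019468220149705, 340943256) ≈ 8.8256e+9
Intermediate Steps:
x = -754000 (x = Mul(-1885, Pow(Mul(4, 5), 2)) = Mul(-1885, Pow(20, 2)) = Mul(-1885, 400) = -754000)
Function('V')(u) = Add(8, u) (Function('V')(u) = Add(u, 8) = Add(8, u))
Mul(Add(Function('V')(-63), -11650), Add(x, Add(Mul(-19831, Pow(18792, -1)), Mul(-15071, Pow(-18143, -1))))) = Mul(Add(Add(8, -63), -11650), Add(-754000, Add(Mul(-19831, Pow(18792, -1)), Mul(-15071, Pow(-18143, -1))))) = Mul(Add(-55, -11650), Add(-754000, Add(Mul(-19831, Rational(1, 18792)), Mul(-15071, Rational(-1, 18143))))) = Mul(-11705, Add(-754000, Add(Rational(-19831, 18792), Rational(15071, 18143)))) = Mul(-11705, Add(-754000, Rational(-76579601, 340943256))) = Mul(-11705, Rational(-257071291603601, 340943256)) = Rational(3009019468220149705, 340943256)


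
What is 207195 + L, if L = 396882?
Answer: 604077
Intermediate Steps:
207195 + L = 207195 + 396882 = 604077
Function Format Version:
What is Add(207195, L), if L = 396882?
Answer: 604077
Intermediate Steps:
Add(207195, L) = Add(207195, 396882) = 604077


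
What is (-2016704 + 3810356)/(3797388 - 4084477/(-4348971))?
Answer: 7800540532092/16514734372225 ≈ 0.47234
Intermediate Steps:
(-2016704 + 3810356)/(3797388 - 4084477/(-4348971)) = 1793652/(3797388 - 4084477*(-1/4348971)) = 1793652/(3797388 + 4084477/4348971) = 1793652/(16514734372225/4348971) = 1793652*(4348971/16514734372225) = 7800540532092/16514734372225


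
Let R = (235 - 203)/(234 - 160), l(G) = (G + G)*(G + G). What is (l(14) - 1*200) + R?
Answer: 21624/37 ≈ 584.43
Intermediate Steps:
l(G) = 4*G² (l(G) = (2*G)*(2*G) = 4*G²)
R = 16/37 (R = 32/74 = 32*(1/74) = 16/37 ≈ 0.43243)
(l(14) - 1*200) + R = (4*14² - 1*200) + 16/37 = (4*196 - 200) + 16/37 = (784 - 200) + 16/37 = 584 + 16/37 = 21624/37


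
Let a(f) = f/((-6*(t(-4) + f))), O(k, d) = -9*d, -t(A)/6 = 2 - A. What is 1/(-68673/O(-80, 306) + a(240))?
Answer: 918/22711 ≈ 0.040421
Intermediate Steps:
t(A) = -12 + 6*A (t(A) = -6*(2 - A) = -12 + 6*A)
a(f) = f/(216 - 6*f) (a(f) = f/((-6*((-12 + 6*(-4)) + f))) = f/((-6*((-12 - 24) + f))) = f/((-6*(-36 + f))) = f/(216 - 6*f))
1/(-68673/O(-80, 306) + a(240)) = 1/(-68673/((-9*306)) - 1*240/(-216 + 6*240)) = 1/(-68673/(-2754) - 1*240/(-216 + 1440)) = 1/(-68673*(-1/2754) - 1*240/1224) = 1/(22891/918 - 1*240*1/1224) = 1/(22891/918 - 10/51) = 1/(22711/918) = 918/22711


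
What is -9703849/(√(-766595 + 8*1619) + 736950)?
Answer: -7151251520550/543096056143 + 9703849*I*√753643/543096056143 ≈ -13.168 + 0.015511*I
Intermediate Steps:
-9703849/(√(-766595 + 8*1619) + 736950) = -9703849/(√(-766595 + 12952) + 736950) = -9703849/(√(-753643) + 736950) = -9703849/(I*√753643 + 736950) = -9703849/(736950 + I*√753643)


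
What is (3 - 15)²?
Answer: 144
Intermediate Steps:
(3 - 15)² = (-12)² = 144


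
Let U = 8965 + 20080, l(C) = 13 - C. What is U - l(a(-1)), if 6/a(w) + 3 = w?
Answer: 58061/2 ≈ 29031.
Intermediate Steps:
a(w) = 6/(-3 + w)
U = 29045
U - l(a(-1)) = 29045 - (13 - 6/(-3 - 1)) = 29045 - (13 - 6/(-4)) = 29045 - (13 - 6*(-1)/4) = 29045 - (13 - 1*(-3/2)) = 29045 - (13 + 3/2) = 29045 - 1*29/2 = 29045 - 29/2 = 58061/2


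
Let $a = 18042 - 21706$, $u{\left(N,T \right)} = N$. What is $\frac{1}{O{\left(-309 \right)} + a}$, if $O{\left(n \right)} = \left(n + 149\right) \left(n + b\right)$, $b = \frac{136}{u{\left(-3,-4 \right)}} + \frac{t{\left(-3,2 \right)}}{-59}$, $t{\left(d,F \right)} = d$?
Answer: $\frac{177}{9384752} \approx 1.886 \cdot 10^{-5}$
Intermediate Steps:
$a = -3664$
$b = - \frac{8015}{177}$ ($b = \frac{136}{-3} - \frac{3}{-59} = 136 \left(- \frac{1}{3}\right) - - \frac{3}{59} = - \frac{136}{3} + \frac{3}{59} = - \frac{8015}{177} \approx -45.282$)
$O{\left(n \right)} = \left(149 + n\right) \left(- \frac{8015}{177} + n\right)$ ($O{\left(n \right)} = \left(n + 149\right) \left(n - \frac{8015}{177}\right) = \left(149 + n\right) \left(- \frac{8015}{177} + n\right)$)
$\frac{1}{O{\left(-309 \right)} + a} = \frac{1}{\left(- \frac{1194235}{177} + \left(-309\right)^{2} + \frac{18358}{177} \left(-309\right)\right) - 3664} = \frac{1}{\left(- \frac{1194235}{177} + 95481 - \frac{1890874}{59}\right) - 3664} = \frac{1}{\frac{10033280}{177} - 3664} = \frac{1}{\frac{9384752}{177}} = \frac{177}{9384752}$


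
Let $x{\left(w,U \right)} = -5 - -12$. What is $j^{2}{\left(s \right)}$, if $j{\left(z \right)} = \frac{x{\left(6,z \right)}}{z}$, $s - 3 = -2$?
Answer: $49$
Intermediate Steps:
$x{\left(w,U \right)} = 7$ ($x{\left(w,U \right)} = -5 + 12 = 7$)
$s = 1$ ($s = 3 - 2 = 1$)
$j{\left(z \right)} = \frac{7}{z}$
$j^{2}{\left(s \right)} = \left(\frac{7}{1}\right)^{2} = \left(7 \cdot 1\right)^{2} = 7^{2} = 49$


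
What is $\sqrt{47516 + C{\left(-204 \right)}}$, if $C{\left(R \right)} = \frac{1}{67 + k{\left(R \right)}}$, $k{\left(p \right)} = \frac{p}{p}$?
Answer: $\frac{\sqrt{54928513}}{34} \approx 217.98$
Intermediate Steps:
$k{\left(p \right)} = 1$
$C{\left(R \right)} = \frac{1}{68}$ ($C{\left(R \right)} = \frac{1}{67 + 1} = \frac{1}{68}$)
$\sqrt{47516 + C{\left(-204 \right)}} = \sqrt{47516 + \frac{1}{68}} = \sqrt{\frac{3231089}{68}} = \frac{\sqrt{54928513}}{34}$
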